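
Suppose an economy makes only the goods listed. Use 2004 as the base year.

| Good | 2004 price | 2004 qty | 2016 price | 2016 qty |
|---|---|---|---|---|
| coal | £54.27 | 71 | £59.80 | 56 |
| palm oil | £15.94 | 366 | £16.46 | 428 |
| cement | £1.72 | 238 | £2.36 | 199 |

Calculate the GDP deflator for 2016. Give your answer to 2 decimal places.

106.46

Nominal GDP 2016 = 59.80·56 + 16.46·428 + 2.36·199 = 10863.32.
Real GDP 2016 (at 2004 prices) = 54.27·56 + 15.94·428 + 1.72·199 = 10203.72.
Deflator = Nominal/Real × 100 = 10863.32/10203.72 × 100 = 106.464.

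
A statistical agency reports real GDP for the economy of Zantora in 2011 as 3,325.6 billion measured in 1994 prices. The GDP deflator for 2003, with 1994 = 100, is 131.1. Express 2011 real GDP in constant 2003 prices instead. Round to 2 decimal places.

Real GDP in 2003 prices = Real GDP in 1994 prices × (P_2003/P_1994) = 3325.6 × 1.311 = 4359.86.

4,359.86 billion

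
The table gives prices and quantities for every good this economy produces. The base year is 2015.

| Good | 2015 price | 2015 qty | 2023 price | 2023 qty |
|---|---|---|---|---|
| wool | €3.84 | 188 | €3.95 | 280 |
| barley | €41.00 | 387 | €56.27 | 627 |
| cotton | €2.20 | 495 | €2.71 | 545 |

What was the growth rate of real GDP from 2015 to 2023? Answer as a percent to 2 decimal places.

Real GDP 2015 = Nominal GDP 2015 = 3.84·188 + 41.00·387 + 2.20·495 = 17677.92.
Real GDP 2023 (at 2015 prices) = 3.84·280 + 41.00·627 + 2.20·545 = 27981.20.
Real growth = 27981.20/17677.92 − 1 = 0.5828.

58.28%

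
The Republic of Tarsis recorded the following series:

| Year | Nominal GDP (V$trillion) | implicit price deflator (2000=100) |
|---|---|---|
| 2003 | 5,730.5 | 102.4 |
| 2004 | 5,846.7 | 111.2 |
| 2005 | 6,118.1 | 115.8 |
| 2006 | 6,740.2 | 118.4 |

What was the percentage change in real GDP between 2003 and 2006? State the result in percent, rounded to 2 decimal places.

Real GDP 2003 = 5730.5/1.024 = 5596.19.
Real GDP 2006 = 6740.2/1.184 = 5692.74.
Change = 5692.74/5596.19 − 1 = 0.0173.

1.73%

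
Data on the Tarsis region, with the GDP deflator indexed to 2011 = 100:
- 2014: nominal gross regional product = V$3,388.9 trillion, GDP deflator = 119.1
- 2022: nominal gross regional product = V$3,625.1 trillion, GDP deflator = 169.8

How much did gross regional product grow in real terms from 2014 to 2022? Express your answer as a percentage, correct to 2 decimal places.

-24.97%

Real gross regional product 2014 = 3388.9 / 1.191 = 2845.42.
Real gross regional product 2022 = 3625.1 / 1.698 = 2134.92.
Real growth = 2134.92 / 2845.42 − 1 = -0.2497.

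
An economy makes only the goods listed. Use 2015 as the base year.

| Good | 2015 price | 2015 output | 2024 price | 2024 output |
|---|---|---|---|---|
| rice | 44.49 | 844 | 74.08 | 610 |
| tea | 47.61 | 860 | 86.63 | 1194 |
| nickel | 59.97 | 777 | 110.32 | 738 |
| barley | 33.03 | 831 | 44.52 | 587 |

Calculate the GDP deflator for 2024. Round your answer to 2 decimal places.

173.52

Nominal GDP 2024 = 74.08·610 + 86.63·1194 + 110.32·738 + 44.52·587 = 256174.42.
Real GDP 2024 (at 2015 prices) = 44.49·610 + 47.61·1194 + 59.97·738 + 33.03·587 = 147631.71.
Deflator = Nominal/Real × 100 = 256174.42/147631.71 × 100 = 173.523.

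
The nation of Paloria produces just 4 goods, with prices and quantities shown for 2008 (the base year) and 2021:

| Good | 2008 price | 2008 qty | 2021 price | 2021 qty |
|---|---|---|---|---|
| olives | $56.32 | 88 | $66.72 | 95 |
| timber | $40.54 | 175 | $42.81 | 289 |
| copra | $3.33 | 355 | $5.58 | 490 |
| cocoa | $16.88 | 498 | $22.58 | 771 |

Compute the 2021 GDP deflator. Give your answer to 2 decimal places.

122.52

Nominal GDP 2021 = 66.72·95 + 42.81·289 + 5.58·490 + 22.58·771 = 38853.87.
Real GDP 2021 (at 2008 prices) = 56.32·95 + 40.54·289 + 3.33·490 + 16.88·771 = 31712.64.
Deflator = Nominal/Real × 100 = 38853.87/31712.64 × 100 = 122.519.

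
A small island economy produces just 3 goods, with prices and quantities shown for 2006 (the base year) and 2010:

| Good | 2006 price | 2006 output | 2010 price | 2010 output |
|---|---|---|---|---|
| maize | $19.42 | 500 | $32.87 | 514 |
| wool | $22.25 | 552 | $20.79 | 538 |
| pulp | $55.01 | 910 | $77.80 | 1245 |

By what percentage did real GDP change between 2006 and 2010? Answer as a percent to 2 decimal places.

Real GDP 2006 = Nominal GDP 2006 = 19.42·500 + 22.25·552 + 55.01·910 = 72051.10.
Real GDP 2010 (at 2006 prices) = 19.42·514 + 22.25·538 + 55.01·1245 = 90439.83.
Real growth = 90439.83/72051.10 − 1 = 0.2552.

25.52%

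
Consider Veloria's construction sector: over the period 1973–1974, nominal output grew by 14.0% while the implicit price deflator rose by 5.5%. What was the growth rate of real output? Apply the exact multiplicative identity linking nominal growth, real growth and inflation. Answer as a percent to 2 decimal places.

(1 + g_nom) = (1 + g_real)(1 + π), so g_real = 1.1400 / 1.0550 − 1 = 0.08057.

8.06%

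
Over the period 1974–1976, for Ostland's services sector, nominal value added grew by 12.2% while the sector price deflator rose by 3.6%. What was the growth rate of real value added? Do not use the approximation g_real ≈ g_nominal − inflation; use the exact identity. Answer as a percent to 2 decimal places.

(1 + g_nom) = (1 + g_real)(1 + π), so g_real = 1.1220 / 1.0360 − 1 = 0.08301.

8.30%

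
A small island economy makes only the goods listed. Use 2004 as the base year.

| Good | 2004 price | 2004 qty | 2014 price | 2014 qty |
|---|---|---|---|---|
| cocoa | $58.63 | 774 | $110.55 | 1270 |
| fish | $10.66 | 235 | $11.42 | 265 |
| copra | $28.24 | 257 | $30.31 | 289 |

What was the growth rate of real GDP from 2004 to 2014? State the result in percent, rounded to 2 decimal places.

Real GDP 2004 = Nominal GDP 2004 = 58.63·774 + 10.66·235 + 28.24·257 = 55142.40.
Real GDP 2014 (at 2004 prices) = 58.63·1270 + 10.66·265 + 28.24·289 = 85446.36.
Real growth = 85446.36/55142.40 − 1 = 0.5496.

54.96%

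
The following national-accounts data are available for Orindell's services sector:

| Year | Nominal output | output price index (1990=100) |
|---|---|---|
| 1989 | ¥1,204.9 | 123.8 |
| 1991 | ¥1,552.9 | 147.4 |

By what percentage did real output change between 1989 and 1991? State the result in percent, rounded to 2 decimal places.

Deflate each year: 1989 → 1204.9/1.238 = 973.26; 1991 → 1552.9/1.474 = 1053.53.
So real output changed by 1053.53/973.26 − 1 = 0.0825, i.e. 8.25%.

8.25%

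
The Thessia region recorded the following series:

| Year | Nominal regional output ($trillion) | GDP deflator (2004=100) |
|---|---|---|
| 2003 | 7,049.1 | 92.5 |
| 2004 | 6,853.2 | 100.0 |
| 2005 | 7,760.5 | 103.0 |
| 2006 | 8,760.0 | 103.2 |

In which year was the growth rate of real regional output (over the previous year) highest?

2004: real = 6853.2/1.000 = 6853.20; growth vs 2003 (7620.65) = -10.07%.
2005: real = 7760.5/1.030 = 7534.47; growth vs 2004 (6853.20) = 9.94%.
2006: real = 8760.0/1.032 = 8488.37; growth vs 2005 (7534.47) = 12.66%.

2006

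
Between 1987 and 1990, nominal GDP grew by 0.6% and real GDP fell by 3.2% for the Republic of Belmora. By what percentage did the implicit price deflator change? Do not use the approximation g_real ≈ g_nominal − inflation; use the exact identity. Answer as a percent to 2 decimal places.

(1 + g_nom) = (1 + g_real)(1 + π), so π = 1.0060 / 0.9680 − 1 = 0.03926.

3.93%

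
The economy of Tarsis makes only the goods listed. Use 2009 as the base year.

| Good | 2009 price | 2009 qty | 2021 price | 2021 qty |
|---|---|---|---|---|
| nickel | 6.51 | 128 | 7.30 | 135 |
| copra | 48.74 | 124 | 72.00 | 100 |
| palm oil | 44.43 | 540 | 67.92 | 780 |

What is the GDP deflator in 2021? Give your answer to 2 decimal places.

Nominal GDP 2021 = 7.30·135 + 72.00·100 + 67.92·780 = 61163.10.
Real GDP 2021 (at 2009 prices) = 6.51·135 + 48.74·100 + 44.43·780 = 40408.25.
Deflator = Nominal/Real × 100 = 61163.10/40408.25 × 100 = 151.363.

151.36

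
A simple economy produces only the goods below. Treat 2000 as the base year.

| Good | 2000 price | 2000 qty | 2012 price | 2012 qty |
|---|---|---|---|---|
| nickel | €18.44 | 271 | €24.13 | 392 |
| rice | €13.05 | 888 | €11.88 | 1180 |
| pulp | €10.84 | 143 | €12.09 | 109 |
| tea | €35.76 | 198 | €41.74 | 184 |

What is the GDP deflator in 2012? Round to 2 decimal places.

Nominal GDP 2012 = 24.13·392 + 11.88·1180 + 12.09·109 + 41.74·184 = 32475.33.
Real GDP 2012 (at 2000 prices) = 18.44·392 + 13.05·1180 + 10.84·109 + 35.76·184 = 30388.88.
Deflator = Nominal/Real × 100 = 32475.33/30388.88 × 100 = 106.866.

106.87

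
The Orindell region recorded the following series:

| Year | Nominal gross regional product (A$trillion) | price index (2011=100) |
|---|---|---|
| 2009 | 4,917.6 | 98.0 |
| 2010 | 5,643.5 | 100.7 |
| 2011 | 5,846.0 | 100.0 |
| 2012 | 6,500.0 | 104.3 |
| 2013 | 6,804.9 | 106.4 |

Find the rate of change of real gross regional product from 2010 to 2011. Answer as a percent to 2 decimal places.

Real gross regional product 2010 = 5643.5/1.007 = 5604.27.
Real gross regional product 2011 = 5846.0/1.000 = 5846.00.
Change = 5846.00/5604.27 − 1 = 0.0431.

4.31%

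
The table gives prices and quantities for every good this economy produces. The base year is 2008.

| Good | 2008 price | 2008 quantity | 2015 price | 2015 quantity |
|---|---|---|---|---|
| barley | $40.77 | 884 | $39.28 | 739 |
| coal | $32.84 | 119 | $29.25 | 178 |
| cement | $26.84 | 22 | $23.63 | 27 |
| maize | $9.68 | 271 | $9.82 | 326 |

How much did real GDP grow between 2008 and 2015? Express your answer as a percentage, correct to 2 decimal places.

-7.66%

Real GDP 2008 = Nominal GDP 2008 = 40.77·884 + 32.84·119 + 26.84·22 + 9.68·271 = 43162.40.
Real GDP 2015 (at 2008 prices) = 40.77·739 + 32.84·178 + 26.84·27 + 9.68·326 = 39854.91.
Real growth = 39854.91/43162.40 − 1 = -0.0766.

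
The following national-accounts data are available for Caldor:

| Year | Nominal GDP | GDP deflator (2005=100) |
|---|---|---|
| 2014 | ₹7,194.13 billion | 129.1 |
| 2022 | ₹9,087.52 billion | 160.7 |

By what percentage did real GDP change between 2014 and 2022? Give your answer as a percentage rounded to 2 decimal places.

1.48%

Deflate each year: 2014 → 7194.13/1.291 = 5572.53; 2022 → 9087.52/1.607 = 5654.96.
So real GDP changed by 5654.96/5572.53 − 1 = 0.0148, i.e. 1.48%.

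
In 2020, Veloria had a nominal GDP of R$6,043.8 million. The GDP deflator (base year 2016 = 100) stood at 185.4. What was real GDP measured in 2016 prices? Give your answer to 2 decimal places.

R$3,259.87 million

Real GDP = Nominal / (GDP deflator/100) = 6043.8 / 1.854 = 3259.87.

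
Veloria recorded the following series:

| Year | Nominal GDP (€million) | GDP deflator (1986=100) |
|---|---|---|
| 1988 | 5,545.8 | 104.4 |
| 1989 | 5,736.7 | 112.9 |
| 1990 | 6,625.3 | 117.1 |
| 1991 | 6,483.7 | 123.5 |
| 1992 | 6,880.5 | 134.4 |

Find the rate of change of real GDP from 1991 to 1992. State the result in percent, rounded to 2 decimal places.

-2.49%

Real GDP 1991 = 6483.7/1.235 = 5249.96.
Real GDP 1992 = 6880.5/1.344 = 5119.42.
Change = 5119.42/5249.96 − 1 = -0.0249.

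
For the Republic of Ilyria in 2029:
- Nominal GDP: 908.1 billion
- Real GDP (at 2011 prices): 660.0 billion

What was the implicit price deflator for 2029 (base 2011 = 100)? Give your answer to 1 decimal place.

implicit price deflator = (Nominal / Real) × 100 = 908.1 / 660.0 × 100 = 137.59.

137.6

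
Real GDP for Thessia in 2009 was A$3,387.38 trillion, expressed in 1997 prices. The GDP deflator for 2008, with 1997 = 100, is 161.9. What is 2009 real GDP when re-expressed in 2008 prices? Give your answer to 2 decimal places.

A$5,484.17 trillion

Real GDP in 2008 prices = Real GDP in 1997 prices × (P_2008/P_1997) = 3387.38 × 1.619 = 5484.17.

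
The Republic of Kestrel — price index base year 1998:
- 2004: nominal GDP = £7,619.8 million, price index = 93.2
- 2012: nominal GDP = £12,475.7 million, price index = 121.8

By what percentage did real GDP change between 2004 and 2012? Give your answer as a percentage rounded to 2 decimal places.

25.28%

Deflate each year: 2004 → 7619.8/0.932 = 8175.75; 2012 → 12475.7/1.218 = 10242.78.
So real GDP changed by 10242.78/8175.75 − 1 = 0.2528, i.e. 25.28%.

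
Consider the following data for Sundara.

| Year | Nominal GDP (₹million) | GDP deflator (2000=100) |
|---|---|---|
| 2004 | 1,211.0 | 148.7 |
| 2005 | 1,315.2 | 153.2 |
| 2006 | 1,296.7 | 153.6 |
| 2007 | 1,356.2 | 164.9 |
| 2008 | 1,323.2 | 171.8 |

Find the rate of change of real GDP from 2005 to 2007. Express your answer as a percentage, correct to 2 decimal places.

Real GDP 2005 = 1315.2/1.532 = 858.49.
Real GDP 2007 = 1356.2/1.649 = 822.44.
Change = 822.44/858.49 − 1 = -0.0420.

-4.20%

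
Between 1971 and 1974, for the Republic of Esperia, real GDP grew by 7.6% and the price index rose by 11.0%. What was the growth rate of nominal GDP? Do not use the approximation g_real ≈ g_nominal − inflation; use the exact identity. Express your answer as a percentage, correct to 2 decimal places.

19.44%

(1 + g_nom) = (1 + g_real)(1 + π) = 1.0760 × 1.1100 = 1.19436.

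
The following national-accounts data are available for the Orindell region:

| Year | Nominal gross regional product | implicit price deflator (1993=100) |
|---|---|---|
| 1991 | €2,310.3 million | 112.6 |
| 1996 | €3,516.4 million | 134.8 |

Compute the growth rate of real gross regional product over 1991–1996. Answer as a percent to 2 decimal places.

27.14%

Real gross regional product 1991 = 2310.3 / 1.126 = 2051.78.
Real gross regional product 1996 = 3516.4 / 1.348 = 2608.61.
Real growth = 2608.61 / 2051.78 − 1 = 0.2714.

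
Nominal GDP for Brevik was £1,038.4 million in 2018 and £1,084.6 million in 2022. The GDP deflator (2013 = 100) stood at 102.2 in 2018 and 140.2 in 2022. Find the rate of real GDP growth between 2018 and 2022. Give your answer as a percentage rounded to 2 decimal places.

Deflate each year: 2018 → 1038.4/1.022 = 1016.05; 2022 → 1084.6/1.402 = 773.61.
So real GDP changed by 773.61/1016.05 − 1 = -0.2386, i.e. -23.86%.

-23.86%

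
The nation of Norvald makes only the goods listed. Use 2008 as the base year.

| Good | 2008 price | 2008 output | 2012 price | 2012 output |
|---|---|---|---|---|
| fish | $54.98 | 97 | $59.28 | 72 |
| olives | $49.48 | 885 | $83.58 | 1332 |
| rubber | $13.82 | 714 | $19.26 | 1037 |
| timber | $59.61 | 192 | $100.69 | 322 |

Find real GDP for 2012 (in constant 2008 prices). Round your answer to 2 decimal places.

$103391.68

Real GDP 2012 = Σ (p_2008 × q_2012) = 54.98·72 + 49.48·1332 + 13.82·1037 + 59.61·322 = 103391.68.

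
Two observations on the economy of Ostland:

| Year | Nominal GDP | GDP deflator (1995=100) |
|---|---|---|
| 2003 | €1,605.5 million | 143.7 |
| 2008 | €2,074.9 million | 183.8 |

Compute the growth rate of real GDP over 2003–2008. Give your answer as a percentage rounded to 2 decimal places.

Deflate each year: 2003 → 1605.5/1.437 = 1117.26; 2008 → 2074.9/1.838 = 1128.89.
So real GDP changed by 1128.89/1117.26 − 1 = 0.0104, i.e. 1.04%.

1.04%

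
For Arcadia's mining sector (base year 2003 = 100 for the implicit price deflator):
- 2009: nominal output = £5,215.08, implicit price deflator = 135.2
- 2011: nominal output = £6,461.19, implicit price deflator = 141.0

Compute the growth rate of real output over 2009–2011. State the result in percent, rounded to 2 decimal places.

Deflate each year: 2009 → 5215.08/1.352 = 3857.31; 2011 → 6461.19/1.410 = 4582.40.
So real output changed by 4582.40/3857.31 − 1 = 0.1880, i.e. 18.80%.

18.80%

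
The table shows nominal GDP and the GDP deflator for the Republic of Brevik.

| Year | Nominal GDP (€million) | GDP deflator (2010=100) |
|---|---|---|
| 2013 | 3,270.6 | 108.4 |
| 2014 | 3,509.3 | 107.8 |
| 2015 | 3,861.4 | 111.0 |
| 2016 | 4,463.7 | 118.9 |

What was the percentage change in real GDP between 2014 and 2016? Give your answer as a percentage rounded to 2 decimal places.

15.32%

Real GDP 2014 = 3509.3/1.078 = 3255.38.
Real GDP 2016 = 4463.7/1.189 = 3754.16.
Change = 3754.16/3255.38 − 1 = 0.1532.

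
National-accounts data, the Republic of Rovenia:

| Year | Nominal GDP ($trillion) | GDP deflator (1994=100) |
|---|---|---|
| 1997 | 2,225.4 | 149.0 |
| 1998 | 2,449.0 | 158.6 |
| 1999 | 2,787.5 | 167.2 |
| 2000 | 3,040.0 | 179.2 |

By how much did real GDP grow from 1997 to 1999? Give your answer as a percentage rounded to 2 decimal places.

Real GDP 1997 = 2225.4/1.490 = 1493.56.
Real GDP 1999 = 2787.5/1.672 = 1667.17.
Change = 1667.17/1493.56 − 1 = 0.1162.

11.62%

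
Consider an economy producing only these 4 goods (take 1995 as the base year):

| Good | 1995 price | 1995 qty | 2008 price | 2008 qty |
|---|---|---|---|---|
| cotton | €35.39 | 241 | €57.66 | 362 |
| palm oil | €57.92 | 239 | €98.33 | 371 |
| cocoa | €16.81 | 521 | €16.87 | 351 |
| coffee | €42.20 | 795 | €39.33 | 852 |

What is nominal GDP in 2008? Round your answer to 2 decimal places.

Nominal GDP 2008 = Σ (p_2008 × q_2008) = 57.66·362 + 98.33·371 + 16.87·351 + 39.33·852 = 96783.88.

€96783.88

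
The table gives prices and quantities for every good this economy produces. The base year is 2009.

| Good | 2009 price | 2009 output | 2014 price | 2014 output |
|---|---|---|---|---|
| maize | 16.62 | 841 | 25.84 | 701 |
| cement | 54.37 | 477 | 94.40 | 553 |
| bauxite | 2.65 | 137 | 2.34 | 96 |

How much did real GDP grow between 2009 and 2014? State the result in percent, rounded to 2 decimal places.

Real GDP 2009 = Nominal GDP 2009 = 16.62·841 + 54.37·477 + 2.65·137 = 40274.96.
Real GDP 2014 (at 2009 prices) = 16.62·701 + 54.37·553 + 2.65·96 = 41971.63.
Real growth = 41971.63/40274.96 − 1 = 0.0421.

4.21%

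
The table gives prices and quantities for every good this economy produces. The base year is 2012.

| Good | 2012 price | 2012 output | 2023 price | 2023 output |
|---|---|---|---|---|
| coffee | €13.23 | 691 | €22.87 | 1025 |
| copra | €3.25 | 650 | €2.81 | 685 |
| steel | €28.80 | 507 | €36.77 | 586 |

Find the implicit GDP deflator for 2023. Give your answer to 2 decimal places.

143.63

Nominal GDP 2023 = 22.87·1025 + 2.81·685 + 36.77·586 = 46913.82.
Real GDP 2023 (at 2012 prices) = 13.23·1025 + 3.25·685 + 28.80·586 = 32663.80.
Deflator = Nominal/Real × 100 = 46913.82/32663.80 × 100 = 143.626.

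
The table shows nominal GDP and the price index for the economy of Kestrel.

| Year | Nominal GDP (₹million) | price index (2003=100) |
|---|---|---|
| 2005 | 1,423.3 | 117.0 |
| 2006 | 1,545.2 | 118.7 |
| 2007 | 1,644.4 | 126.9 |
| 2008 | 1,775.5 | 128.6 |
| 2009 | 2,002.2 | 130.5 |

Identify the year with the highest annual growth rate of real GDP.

2009

2006: real = 1545.2/1.187 = 1301.77; growth vs 2005 (1216.50) = 7.01%.
2007: real = 1644.4/1.269 = 1295.82; growth vs 2006 (1301.77) = -0.46%.
2008: real = 1775.5/1.286 = 1380.64; growth vs 2007 (1295.82) = 6.55%.
2009: real = 2002.2/1.305 = 1534.25; growth vs 2008 (1380.64) = 11.13%.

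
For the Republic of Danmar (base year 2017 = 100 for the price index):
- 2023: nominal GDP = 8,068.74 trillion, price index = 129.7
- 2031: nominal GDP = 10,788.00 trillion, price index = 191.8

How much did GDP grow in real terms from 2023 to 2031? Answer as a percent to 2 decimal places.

-9.59%

Real GDP 2023 = 8068.74 / 1.297 = 6221.08.
Real GDP 2031 = 10788.00 / 1.918 = 5624.61.
Real growth = 5624.61 / 6221.08 − 1 = -0.0959.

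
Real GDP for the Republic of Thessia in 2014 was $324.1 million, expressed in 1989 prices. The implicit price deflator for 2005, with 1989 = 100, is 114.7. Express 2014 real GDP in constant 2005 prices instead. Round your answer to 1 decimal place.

Real GDP in 2005 prices = Real GDP in 1989 prices × (P_2005/P_1989) = 324.1 × 1.147 = 371.74.

$371.7 million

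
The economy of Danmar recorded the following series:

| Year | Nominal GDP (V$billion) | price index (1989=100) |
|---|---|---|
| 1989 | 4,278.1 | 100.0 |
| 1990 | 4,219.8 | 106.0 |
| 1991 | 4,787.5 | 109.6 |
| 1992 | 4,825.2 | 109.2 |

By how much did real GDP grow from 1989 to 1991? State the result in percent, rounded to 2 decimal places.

Real GDP 1989 = 4278.1/1.000 = 4278.10.
Real GDP 1991 = 4787.5/1.096 = 4368.16.
Change = 4368.16/4278.10 − 1 = 0.0211.

2.11%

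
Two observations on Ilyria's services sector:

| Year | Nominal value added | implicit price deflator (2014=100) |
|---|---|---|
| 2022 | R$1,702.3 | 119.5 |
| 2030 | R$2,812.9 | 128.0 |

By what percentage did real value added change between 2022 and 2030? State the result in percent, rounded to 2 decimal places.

54.27%

Real value added 2022 = 1702.3 / 1.195 = 1424.52.
Real value added 2030 = 2812.9 / 1.280 = 2197.58.
Real growth = 2197.58 / 1424.52 − 1 = 0.5427.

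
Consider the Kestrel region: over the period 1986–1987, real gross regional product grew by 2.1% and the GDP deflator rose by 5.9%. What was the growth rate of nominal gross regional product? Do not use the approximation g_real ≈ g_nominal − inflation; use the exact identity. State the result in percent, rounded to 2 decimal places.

(1 + g_nom) = (1 + g_real)(1 + π) = 1.0210 × 1.0590 = 1.08124.

8.12%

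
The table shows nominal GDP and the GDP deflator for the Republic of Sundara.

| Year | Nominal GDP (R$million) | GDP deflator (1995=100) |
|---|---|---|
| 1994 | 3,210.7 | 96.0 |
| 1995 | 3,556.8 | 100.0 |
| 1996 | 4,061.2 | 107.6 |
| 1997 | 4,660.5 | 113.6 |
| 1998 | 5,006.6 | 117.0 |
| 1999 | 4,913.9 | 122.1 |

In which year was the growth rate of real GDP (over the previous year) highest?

1997

1995: real = 3556.8/1.000 = 3556.80; growth vs 1994 (3344.48) = 6.35%.
1996: real = 4061.2/1.076 = 3774.35; growth vs 1995 (3556.80) = 6.12%.
1997: real = 4660.5/1.136 = 4102.55; growth vs 1996 (3774.35) = 8.70%.
1998: real = 5006.6/1.170 = 4279.15; growth vs 1997 (4102.55) = 4.30%.
1999: real = 4913.9/1.221 = 4024.49; growth vs 1998 (4279.15) = -5.95%.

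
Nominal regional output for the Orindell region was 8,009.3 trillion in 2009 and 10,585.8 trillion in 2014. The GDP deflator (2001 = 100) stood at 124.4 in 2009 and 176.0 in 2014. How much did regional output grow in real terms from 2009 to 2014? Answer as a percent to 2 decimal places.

-6.58%

Real regional output 2009 = 8009.3 / 1.244 = 6438.34.
Real regional output 2014 = 10585.8 / 1.760 = 6014.66.
Real growth = 6014.66 / 6438.34 − 1 = -0.0658.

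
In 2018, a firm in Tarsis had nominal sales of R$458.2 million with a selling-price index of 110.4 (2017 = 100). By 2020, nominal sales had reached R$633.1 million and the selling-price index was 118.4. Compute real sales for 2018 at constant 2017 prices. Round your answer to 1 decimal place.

R$415.0 million

Real sales = Nominal / (selling-price index/100) = 458.2 / 1.104 = 415.04.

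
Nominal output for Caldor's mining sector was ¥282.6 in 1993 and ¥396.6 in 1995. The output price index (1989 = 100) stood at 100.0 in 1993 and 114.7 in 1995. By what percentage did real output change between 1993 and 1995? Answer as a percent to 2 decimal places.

22.35%

Real output 1993 = 282.6 / 1.000 = 282.60.
Real output 1995 = 396.6 / 1.147 = 345.77.
Real growth = 345.77 / 282.60 − 1 = 0.2235.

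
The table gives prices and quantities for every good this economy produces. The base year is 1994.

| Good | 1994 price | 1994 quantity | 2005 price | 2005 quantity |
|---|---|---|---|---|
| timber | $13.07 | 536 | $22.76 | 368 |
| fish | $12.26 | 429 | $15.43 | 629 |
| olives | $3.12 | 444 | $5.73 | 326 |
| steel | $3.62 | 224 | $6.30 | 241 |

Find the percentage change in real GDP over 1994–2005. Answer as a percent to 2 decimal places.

-0.35%

Real GDP 1994 = Nominal GDP 1994 = 13.07·536 + 12.26·429 + 3.12·444 + 3.62·224 = 14461.22.
Real GDP 2005 (at 1994 prices) = 13.07·368 + 12.26·629 + 3.12·326 + 3.62·241 = 14410.84.
Real growth = 14410.84/14461.22 − 1 = -0.0035.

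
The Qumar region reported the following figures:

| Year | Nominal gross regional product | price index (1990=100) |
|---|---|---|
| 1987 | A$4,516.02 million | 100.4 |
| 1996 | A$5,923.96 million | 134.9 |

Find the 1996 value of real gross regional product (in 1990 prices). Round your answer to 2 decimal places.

Real gross regional product = Nominal / (price index/100) = 5923.96 / 1.349 = 4391.37.

A$4,391.37 million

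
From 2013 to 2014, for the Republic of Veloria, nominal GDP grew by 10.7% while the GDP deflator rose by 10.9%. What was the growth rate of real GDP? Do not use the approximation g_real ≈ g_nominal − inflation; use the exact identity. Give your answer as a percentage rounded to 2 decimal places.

-0.18%

(1 + g_nom) = (1 + g_real)(1 + π), so g_real = 1.1070 / 1.1090 − 1 = -0.00180.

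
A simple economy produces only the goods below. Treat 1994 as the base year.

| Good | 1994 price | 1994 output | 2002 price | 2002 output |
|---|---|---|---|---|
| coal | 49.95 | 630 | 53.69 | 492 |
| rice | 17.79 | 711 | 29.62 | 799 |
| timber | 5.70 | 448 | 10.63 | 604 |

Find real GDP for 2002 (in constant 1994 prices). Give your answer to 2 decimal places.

Real GDP 2002 = Σ (p_1994 × q_2002) = 49.95·492 + 17.79·799 + 5.70·604 = 42232.41.

42232.41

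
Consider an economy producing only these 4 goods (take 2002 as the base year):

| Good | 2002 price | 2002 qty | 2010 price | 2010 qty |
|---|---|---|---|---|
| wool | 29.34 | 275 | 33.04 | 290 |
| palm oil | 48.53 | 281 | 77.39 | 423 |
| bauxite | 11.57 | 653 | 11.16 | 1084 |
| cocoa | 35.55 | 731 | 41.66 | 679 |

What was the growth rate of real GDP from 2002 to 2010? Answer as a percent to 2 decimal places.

18.95%

Real GDP 2002 = Nominal GDP 2002 = 29.34·275 + 48.53·281 + 11.57·653 + 35.55·731 = 55247.69.
Real GDP 2010 (at 2002 prices) = 29.34·290 + 48.53·423 + 11.57·1084 + 35.55·679 = 65717.12.
Real growth = 65717.12/55247.69 − 1 = 0.1895.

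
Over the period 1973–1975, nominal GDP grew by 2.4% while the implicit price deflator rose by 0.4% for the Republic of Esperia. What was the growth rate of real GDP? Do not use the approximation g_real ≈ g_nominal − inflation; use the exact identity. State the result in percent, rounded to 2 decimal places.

(1 + g_nom) = (1 + g_real)(1 + π), so g_real = 1.0240 / 1.0040 − 1 = 0.01992.

1.99%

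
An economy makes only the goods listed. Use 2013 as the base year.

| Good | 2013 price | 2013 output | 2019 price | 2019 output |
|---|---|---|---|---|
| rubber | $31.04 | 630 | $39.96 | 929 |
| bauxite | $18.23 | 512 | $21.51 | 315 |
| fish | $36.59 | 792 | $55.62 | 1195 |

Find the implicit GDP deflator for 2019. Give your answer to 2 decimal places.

140.94

Nominal GDP 2019 = 39.96·929 + 21.51·315 + 55.62·1195 = 110364.39.
Real GDP 2019 (at 2013 prices) = 31.04·929 + 18.23·315 + 36.59·1195 = 78303.66.
Deflator = Nominal/Real × 100 = 110364.39/78303.66 × 100 = 140.944.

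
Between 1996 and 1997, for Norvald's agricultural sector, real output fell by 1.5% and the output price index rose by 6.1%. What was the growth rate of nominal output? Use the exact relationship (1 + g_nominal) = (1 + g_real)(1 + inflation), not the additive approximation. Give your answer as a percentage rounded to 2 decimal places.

4.51%

(1 + g_nom) = (1 + g_real)(1 + π) = 0.9850 × 1.0610 = 1.04509.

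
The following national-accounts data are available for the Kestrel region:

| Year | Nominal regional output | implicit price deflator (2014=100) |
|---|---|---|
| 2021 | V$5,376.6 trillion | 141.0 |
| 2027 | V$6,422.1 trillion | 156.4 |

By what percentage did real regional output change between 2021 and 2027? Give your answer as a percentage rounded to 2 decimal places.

Real regional output 2021 = 5376.6 / 1.410 = 3813.19.
Real regional output 2027 = 6422.1 / 1.564 = 4106.20.
Real growth = 4106.20 / 3813.19 − 1 = 0.0768.

7.68%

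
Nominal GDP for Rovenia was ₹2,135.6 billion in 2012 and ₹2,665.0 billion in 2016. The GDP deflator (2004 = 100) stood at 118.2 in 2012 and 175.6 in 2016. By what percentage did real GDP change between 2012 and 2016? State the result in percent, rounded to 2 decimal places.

-16.00%

Real GDP 2012 = 2135.6 / 1.182 = 1806.77.
Real GDP 2016 = 2665.0 / 1.756 = 1517.65.
Real growth = 1517.65 / 1806.77 − 1 = -0.1600.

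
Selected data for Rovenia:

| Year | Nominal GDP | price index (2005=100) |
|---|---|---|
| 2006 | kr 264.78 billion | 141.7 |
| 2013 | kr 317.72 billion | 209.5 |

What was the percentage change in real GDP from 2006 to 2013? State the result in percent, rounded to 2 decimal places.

Real GDP 2006 = 264.78 / 1.417 = 186.86.
Real GDP 2013 = 317.72 / 2.095 = 151.66.
Real growth = 151.66 / 186.86 − 1 = -0.1884.

-18.84%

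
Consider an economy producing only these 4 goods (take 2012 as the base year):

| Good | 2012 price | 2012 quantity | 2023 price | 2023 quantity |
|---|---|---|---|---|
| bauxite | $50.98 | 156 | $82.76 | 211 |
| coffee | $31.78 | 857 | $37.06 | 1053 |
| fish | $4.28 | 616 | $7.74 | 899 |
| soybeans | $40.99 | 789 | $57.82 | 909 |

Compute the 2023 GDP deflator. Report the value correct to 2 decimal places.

Nominal GDP 2023 = 82.76·211 + 37.06·1053 + 7.74·899 + 57.82·909 = 116003.18.
Real GDP 2023 (at 2012 prices) = 50.98·211 + 31.78·1053 + 4.28·899 + 40.99·909 = 85328.75.
Deflator = Nominal/Real × 100 = 116003.18/85328.75 × 100 = 135.949.

135.95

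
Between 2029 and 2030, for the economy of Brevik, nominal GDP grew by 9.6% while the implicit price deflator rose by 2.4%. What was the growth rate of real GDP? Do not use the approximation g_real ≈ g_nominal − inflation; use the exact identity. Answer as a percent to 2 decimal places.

7.03%

(1 + g_nom) = (1 + g_real)(1 + π), so g_real = 1.0960 / 1.0240 − 1 = 0.07031.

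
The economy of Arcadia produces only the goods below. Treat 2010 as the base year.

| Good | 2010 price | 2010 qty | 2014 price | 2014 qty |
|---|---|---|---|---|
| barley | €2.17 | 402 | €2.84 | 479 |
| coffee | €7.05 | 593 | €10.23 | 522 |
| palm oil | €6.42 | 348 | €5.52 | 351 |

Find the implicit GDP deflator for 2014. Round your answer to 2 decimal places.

Nominal GDP 2014 = 2.84·479 + 10.23·522 + 5.52·351 = 8637.94.
Real GDP 2014 (at 2010 prices) = 2.17·479 + 7.05·522 + 6.42·351 = 6972.95.
Deflator = Nominal/Real × 100 = 8637.94/6972.95 × 100 = 123.878.

123.88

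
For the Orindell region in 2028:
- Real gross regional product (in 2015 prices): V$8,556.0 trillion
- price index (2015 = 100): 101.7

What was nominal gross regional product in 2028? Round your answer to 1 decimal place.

Nominal gross regional product = Real × (price index/100) = 8556.0 × 1.017 = 8701.45.

V$8,701.5 trillion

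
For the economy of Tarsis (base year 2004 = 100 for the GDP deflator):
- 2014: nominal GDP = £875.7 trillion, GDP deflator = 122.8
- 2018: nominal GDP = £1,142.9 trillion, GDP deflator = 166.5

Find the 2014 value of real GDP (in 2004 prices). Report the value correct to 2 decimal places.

£713.11 trillion

Real GDP = Nominal / (GDP deflator/100) = 875.7 / 1.228 = 713.11.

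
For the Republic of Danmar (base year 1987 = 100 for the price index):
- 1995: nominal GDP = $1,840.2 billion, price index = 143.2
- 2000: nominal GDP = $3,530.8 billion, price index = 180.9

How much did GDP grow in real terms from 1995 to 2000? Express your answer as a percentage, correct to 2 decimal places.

51.88%

Real GDP 1995 = 1840.2 / 1.432 = 1285.06.
Real GDP 2000 = 3530.8 / 1.809 = 1951.80.
Real growth = 1951.80 / 1285.06 − 1 = 0.5188.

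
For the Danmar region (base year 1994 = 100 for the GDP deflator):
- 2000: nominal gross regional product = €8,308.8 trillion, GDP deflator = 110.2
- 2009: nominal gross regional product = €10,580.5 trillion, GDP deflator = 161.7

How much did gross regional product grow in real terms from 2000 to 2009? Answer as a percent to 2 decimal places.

-13.22%

Deflate each year: 2000 → 8308.8/1.102 = 7539.75; 2009 → 10580.5/1.617 = 6543.29.
So real gross regional product changed by 6543.29/7539.75 − 1 = -0.1322, i.e. -13.22%.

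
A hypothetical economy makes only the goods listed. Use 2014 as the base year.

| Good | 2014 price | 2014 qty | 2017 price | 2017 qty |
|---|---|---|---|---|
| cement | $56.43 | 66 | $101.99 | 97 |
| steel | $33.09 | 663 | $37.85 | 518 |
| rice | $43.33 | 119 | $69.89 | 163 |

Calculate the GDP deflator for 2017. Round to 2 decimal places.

137.79

Nominal GDP 2017 = 101.99·97 + 37.85·518 + 69.89·163 = 40891.40.
Real GDP 2017 (at 2014 prices) = 56.43·97 + 33.09·518 + 43.33·163 = 29677.12.
Deflator = Nominal/Real × 100 = 40891.40/29677.12 × 100 = 137.788.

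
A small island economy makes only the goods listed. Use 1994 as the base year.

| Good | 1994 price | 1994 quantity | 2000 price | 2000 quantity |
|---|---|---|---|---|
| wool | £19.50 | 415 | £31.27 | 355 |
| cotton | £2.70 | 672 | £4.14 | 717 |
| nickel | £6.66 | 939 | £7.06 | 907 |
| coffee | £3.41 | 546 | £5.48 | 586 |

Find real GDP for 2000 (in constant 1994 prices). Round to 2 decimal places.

£16897.28

Real GDP 2000 = Σ (p_1994 × q_2000) = 19.50·355 + 2.70·717 + 6.66·907 + 3.41·586 = 16897.28.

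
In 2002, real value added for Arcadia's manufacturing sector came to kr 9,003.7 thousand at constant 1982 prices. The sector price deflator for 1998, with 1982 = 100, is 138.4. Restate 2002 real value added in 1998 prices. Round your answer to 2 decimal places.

kr 12,461.12 thousand

Real value added in 1998 prices = Real value added in 1982 prices × (P_1998/P_1982) = 9003.7 × 1.384 = 12461.12.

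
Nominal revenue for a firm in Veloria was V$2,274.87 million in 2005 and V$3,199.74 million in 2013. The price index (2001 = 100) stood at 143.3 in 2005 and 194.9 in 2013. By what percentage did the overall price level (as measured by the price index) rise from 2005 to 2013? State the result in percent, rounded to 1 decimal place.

36.0%

Price-level change = 194.9 / 143.3 − 1 = 0.3601.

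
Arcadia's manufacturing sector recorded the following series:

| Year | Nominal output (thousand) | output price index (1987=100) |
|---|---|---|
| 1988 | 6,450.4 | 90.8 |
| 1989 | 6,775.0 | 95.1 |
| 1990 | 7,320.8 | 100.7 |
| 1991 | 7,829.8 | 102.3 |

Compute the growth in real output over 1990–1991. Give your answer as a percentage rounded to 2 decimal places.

5.28%

Real output 1990 = 7320.8/1.007 = 7269.91.
Real output 1991 = 7829.8/1.023 = 7653.76.
Change = 7653.76/7269.91 − 1 = 0.0528.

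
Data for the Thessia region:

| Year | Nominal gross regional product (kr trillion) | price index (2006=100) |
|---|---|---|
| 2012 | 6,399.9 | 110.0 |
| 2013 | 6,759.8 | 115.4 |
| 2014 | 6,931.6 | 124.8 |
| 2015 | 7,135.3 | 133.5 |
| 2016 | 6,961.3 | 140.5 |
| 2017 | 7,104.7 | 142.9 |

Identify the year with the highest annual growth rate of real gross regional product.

2013: real = 6759.8/1.154 = 5857.71; growth vs 2012 (5818.09) = 0.68%.
2014: real = 6931.6/1.248 = 5554.17; growth vs 2013 (5857.71) = -5.18%.
2015: real = 7135.3/1.335 = 5344.79; growth vs 2014 (5554.17) = -3.77%.
2016: real = 6961.3/1.405 = 4954.66; growth vs 2015 (5344.79) = -7.30%.
2017: real = 7104.7/1.429 = 4971.80; growth vs 2016 (4954.66) = 0.35%.

2013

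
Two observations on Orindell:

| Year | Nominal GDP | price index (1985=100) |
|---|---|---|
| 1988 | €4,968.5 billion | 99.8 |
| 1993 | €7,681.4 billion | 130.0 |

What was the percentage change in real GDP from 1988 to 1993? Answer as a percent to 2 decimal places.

18.69%

Deflate each year: 1988 → 4968.5/0.998 = 4978.46; 1993 → 7681.4/1.300 = 5908.77.
So real GDP changed by 5908.77/4978.46 − 1 = 0.1869, i.e. 18.69%.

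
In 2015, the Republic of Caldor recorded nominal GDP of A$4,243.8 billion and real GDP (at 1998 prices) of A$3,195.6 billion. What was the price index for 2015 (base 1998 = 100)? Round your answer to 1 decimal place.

132.8

price index = (Nominal / Real) × 100 = 4243.8 / 3195.6 × 100 = 132.80.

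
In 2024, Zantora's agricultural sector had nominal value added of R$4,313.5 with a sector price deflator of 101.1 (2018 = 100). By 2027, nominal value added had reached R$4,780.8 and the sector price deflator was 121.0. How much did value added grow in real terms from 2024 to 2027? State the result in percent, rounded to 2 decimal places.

-7.39%

Real value added 2024 = 4313.5 / 1.011 = 4266.57.
Real value added 2027 = 4780.8 / 1.210 = 3951.07.
Real growth = 3951.07 / 4266.57 − 1 = -0.0739.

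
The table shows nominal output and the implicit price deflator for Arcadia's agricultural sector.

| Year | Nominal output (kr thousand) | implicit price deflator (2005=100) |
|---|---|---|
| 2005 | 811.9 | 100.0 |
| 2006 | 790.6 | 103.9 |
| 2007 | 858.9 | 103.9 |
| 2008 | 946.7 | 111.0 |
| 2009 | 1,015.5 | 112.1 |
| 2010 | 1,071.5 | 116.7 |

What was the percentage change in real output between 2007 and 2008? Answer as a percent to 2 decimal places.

3.17%

Real output 2007 = 858.9/1.039 = 826.66.
Real output 2008 = 946.7/1.110 = 852.88.
Change = 852.88/826.66 − 1 = 0.0317.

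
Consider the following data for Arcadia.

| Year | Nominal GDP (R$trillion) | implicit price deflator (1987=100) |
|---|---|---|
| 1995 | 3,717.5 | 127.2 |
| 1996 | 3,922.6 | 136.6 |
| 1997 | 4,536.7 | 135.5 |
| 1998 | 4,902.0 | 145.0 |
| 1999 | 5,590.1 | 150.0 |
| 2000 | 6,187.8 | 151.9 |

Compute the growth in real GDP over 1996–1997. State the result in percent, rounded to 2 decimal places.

16.59%

Real GDP 1996 = 3922.6/1.366 = 2871.60.
Real GDP 1997 = 4536.7/1.355 = 3348.12.
Change = 3348.12/2871.60 − 1 = 0.1659.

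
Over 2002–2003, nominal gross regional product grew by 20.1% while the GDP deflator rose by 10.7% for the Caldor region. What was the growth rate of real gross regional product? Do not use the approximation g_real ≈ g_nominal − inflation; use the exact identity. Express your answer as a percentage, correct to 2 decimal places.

8.49%

(1 + g_nom) = (1 + g_real)(1 + π), so g_real = 1.2010 / 1.1070 − 1 = 0.08491.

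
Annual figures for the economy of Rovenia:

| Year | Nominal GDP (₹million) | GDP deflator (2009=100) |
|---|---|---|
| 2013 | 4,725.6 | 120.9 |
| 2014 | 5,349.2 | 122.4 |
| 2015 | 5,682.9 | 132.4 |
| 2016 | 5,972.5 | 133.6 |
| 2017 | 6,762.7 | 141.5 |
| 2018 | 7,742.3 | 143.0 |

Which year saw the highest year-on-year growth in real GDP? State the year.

2018

2014: real = 5349.2/1.224 = 4370.26; growth vs 2013 (3908.68) = 11.81%.
2015: real = 5682.9/1.324 = 4292.22; growth vs 2014 (4370.26) = -1.79%.
2016: real = 5972.5/1.336 = 4470.43; growth vs 2015 (4292.22) = 4.15%.
2017: real = 6762.7/1.415 = 4779.29; growth vs 2016 (4470.43) = 6.91%.
2018: real = 7742.3/1.430 = 5414.20; growth vs 2017 (4779.29) = 13.28%.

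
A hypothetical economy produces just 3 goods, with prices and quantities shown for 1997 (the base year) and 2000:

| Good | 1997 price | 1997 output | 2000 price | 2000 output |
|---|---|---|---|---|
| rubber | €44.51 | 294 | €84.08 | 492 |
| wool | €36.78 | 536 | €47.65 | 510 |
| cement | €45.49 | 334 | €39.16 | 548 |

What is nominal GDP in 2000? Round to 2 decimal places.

€87128.54

Nominal GDP 2000 = Σ (p_2000 × q_2000) = 84.08·492 + 47.65·510 + 39.16·548 = 87128.54.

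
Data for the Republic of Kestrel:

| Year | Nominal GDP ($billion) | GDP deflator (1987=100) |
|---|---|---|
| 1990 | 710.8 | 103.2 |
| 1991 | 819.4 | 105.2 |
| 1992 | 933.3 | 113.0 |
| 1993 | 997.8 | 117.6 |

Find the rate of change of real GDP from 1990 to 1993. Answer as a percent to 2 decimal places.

23.19%

Real GDP 1990 = 710.8/1.032 = 688.76.
Real GDP 1993 = 997.8/1.176 = 848.47.
Change = 848.47/688.76 − 1 = 0.2319.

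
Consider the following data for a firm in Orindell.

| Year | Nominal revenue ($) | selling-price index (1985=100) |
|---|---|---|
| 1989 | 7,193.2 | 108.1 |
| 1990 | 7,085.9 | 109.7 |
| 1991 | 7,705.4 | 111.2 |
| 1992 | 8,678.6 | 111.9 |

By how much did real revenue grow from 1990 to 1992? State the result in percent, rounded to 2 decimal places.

Real revenue 1990 = 7085.9/1.097 = 6459.34.
Real revenue 1992 = 8678.6/1.119 = 7755.67.
Change = 7755.67/6459.34 − 1 = 0.2007.

20.07%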